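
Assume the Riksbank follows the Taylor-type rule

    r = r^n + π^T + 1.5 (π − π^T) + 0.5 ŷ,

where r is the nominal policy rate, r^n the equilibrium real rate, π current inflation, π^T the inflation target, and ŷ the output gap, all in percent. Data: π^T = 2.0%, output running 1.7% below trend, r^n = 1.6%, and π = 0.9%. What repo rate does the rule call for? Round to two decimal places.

1.10%

Output 1.7% below potential → ŷ = -1.7.
r = 1.6 + 2.0 + 1.5 × (0.9 − 2.0) + 0.5 × (-1.7)
   = 1.6 + 2 − 1.65 − 0.85 = 1.10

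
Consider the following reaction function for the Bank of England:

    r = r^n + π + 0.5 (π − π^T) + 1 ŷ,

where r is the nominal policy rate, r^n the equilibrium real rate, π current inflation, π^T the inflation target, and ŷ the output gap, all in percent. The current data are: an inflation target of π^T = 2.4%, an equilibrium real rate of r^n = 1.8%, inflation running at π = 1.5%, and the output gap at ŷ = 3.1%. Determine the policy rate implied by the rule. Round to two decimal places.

r = 1.8 + 1.5 + 0.5 × (1.5 − 2.4) + 1 × 3.1
   = 1.8 + 1.5 − 0.45 + 3.1 = 5.95

5.95%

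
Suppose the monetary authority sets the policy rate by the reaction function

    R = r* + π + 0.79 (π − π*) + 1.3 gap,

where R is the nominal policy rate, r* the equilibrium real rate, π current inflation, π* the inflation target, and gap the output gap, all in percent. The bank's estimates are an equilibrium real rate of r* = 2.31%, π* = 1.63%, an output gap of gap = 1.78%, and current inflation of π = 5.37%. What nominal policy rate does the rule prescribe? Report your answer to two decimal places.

12.95%

R = 2.31 + 5.37 + 0.79 × (5.37 − 1.63) + 1.3 × 1.78
   = 2.31 + 5.37 + 2.9546 + 2.314 = 12.95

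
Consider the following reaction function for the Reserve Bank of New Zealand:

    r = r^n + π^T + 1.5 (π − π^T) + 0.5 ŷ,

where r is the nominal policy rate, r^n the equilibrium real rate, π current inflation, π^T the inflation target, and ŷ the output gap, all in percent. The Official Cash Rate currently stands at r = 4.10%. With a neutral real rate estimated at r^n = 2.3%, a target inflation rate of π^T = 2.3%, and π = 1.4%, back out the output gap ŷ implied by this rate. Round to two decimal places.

1.70%

0.5 ŷ = 4.10 − 2.3 − 2.3 − 1.5 × (1.4 − 2.3) = 0.85
ŷ = 0.85 / 0.5 = 1.70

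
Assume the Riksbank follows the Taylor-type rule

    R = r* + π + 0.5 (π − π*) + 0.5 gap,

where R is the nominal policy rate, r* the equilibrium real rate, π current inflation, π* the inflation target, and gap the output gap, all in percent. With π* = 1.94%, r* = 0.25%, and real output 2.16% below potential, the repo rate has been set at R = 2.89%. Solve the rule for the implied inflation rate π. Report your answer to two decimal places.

3.13%

Output 2.16% below potential → gap = -2.16.
Collecting π: R = r* + (1 + 0.5) π − 0.5 π* + 0.5 gap
1.5 π = 2.89 − 0.25 + 0.5 × 1.94 − 0.5 × (-2.16) = 4.69
π = 4.69 / 1.5 = 3.13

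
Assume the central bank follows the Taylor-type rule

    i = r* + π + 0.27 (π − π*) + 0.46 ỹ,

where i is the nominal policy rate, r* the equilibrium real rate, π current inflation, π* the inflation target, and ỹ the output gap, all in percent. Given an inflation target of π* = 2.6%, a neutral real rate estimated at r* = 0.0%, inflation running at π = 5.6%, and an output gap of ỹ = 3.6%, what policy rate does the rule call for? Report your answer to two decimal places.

8.07%

i = 0.0 + 5.6 + 0.27 × (5.6 − 2.6) + 0.46 × 3.6
   = 0.0 + 5.6 + 0.81 + 1.656 = 8.07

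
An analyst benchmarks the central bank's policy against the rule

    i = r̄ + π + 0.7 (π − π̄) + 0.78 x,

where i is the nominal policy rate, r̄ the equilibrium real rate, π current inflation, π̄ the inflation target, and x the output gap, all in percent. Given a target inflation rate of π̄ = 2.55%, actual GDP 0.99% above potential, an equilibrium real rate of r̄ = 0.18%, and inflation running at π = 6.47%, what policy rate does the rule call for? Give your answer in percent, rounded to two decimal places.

10.17%

Output 0.99% above potential → x = 0.99.
i = 0.18 + 6.47 + 0.7 × (6.47 − 2.55) + 0.78 × 0.99
   = 0.18 + 6.47 + 2.744 + 0.7722 = 10.17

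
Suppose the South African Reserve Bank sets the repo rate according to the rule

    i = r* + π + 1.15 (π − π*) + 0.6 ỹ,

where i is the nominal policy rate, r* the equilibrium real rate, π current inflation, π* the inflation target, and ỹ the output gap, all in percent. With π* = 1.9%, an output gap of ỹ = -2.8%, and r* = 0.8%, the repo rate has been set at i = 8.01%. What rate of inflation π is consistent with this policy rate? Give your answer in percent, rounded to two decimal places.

5.15%

Collecting π: i = r* + (1 + 1.15) π − 1.15 π* + 0.6 ỹ
2.15 π = 8.01 − 0.8 + 1.15 × 1.9 − 0.6 × (-2.8) = 11.075
π = 11.075 / 2.15 = 5.15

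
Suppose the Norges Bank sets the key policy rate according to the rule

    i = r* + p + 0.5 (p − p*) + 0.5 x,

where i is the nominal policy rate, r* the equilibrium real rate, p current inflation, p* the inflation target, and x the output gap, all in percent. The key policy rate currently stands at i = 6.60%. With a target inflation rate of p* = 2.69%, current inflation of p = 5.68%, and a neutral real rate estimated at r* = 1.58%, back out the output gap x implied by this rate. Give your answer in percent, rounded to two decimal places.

0.5 x = 6.60 − 1.58 − 5.68 − 0.5 × (5.68 − 2.69) = -2.155
x = -2.155 / 0.5 = -4.31

-4.31%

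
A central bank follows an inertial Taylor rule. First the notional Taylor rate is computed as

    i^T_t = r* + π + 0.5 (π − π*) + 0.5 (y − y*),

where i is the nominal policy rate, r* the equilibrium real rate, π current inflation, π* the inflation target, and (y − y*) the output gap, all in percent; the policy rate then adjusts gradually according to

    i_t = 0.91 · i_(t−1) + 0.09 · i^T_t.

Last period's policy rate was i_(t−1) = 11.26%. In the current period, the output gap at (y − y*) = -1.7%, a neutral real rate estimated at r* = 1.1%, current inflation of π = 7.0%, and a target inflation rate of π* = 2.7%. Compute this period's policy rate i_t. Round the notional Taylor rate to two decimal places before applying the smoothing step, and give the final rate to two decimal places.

i^T_t = 1.1 + 7.0 + 0.5 × (7.0 − 2.7) + 0.5 × (-1.7)
   = 1.1 + 7 + 2.15 − 0.85 = 9.40
i_t = 0.91 × 11.26 + 0.09 × 9.40 = 10.2466 + 0.846 = 11.09

11.09%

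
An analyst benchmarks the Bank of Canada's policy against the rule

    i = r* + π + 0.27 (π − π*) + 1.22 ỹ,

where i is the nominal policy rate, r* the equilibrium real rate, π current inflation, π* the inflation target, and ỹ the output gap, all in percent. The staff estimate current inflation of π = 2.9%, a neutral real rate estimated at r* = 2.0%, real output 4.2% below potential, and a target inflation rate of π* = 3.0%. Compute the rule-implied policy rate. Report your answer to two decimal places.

Output 4.2% below potential → ỹ = -4.2.
i = 2.0 + 2.9 + 0.27 × (2.9 − 3.0) + 1.22 × (-4.2)
   = 2.0 + 2.9 − 0.027 − 5.124 = -0.25

-0.25%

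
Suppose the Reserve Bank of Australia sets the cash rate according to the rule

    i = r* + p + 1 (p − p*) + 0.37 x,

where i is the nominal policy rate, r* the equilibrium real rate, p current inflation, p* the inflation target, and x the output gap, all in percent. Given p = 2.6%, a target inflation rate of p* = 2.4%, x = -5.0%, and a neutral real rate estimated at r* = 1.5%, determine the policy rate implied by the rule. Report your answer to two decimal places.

2.45%

i = 1.5 + 2.6 + 1 × (2.6 − 2.4) + 0.37 × (-5.0)
   = 1.5 + 2.6 + 0.2 − 1.85 = 2.45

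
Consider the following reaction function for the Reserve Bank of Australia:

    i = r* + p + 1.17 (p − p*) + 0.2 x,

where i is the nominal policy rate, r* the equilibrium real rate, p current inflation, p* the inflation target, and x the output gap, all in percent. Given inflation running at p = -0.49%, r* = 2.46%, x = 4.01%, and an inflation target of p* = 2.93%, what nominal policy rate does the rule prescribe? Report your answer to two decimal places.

i = 2.46 + (-0.49) + 1.17 × (-0.49 − 2.93) + 0.2 × 4.01
   = 2.46 − 0.49 − 4.0014 + 0.802 = -1.23

-1.23%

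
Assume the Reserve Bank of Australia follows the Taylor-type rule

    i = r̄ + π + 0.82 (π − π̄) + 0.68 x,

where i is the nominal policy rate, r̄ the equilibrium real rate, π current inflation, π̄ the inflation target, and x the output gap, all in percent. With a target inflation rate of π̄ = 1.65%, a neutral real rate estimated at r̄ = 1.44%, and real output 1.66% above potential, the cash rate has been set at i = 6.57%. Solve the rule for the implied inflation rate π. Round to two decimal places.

Output 1.66% above potential → x = 1.66.
Collecting π: i = r̄ + (1 + 0.82) π − 0.82 π̄ + 0.68 x
1.82 π = 6.57 − 1.44 + 0.82 × 1.65 − 0.68 × 1.66 = 5.3542
π = 5.3542 / 1.82 = 2.94

2.94%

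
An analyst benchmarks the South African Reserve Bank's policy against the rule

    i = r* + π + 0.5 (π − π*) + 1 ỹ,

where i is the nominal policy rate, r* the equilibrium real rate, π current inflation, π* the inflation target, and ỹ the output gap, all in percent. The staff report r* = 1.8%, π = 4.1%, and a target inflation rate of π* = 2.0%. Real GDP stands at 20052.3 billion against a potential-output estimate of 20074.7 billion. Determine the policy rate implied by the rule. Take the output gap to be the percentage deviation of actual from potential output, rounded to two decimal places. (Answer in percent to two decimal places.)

6.84%

Output gap = 100 × (20052.3 − 20074.7) / 20074.7 = -0.11%.
i = 1.80 + 4.10 + 0.5 × (4.10 − 2.00) + 1 × (-0.11)
   = 1.80 + 4.1 + 1.05 − 0.11 = 6.84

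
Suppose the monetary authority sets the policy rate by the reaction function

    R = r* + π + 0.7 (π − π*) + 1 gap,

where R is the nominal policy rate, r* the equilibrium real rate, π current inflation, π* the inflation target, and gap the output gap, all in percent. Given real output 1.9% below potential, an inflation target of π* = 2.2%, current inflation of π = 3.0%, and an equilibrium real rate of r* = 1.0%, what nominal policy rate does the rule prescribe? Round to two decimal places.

Output 1.9% below potential → gap = -1.9.
R = 1.0 + 3.0 + 0.7 × (3.0 − 2.2) + 1 × (-1.9)
   = 1.0 + 3 + 0.56 − 1.9 = 2.66

2.66%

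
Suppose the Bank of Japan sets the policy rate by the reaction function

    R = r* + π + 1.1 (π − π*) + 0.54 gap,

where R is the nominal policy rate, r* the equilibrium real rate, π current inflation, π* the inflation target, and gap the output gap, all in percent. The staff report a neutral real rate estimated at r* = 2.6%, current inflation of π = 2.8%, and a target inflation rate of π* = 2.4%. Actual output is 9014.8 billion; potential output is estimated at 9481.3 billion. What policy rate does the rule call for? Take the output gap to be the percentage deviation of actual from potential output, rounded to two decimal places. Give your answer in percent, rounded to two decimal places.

Output gap = 100 × (9014.8 − 9481.3) / 9481.3 = -4.92%.
R = 2.60 + 2.80 + 1.1 × (2.80 − 2.40) + 0.54 × (-4.92)
   = 2.60 + 2.8 + 0.44 − 2.6568 = 3.18

3.18%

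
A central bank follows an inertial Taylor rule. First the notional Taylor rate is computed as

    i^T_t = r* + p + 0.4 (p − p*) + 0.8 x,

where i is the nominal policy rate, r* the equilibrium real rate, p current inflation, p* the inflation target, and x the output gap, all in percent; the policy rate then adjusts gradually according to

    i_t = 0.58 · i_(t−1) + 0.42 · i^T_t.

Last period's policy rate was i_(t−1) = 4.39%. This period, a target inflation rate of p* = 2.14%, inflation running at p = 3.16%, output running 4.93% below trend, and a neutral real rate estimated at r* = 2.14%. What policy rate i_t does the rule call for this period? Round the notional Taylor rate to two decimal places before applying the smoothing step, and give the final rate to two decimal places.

3.29%

Output 4.93% below potential → x = -4.93.
i^T_t = 2.14 + 3.16 + 0.4 × (3.16 − 2.14) + 0.8 × (-4.93)
   = 2.14 + 3.16 + 0.408 − 3.944 = 1.76
i_t = 0.58 × 4.39 + 0.42 × 1.76 = 2.5462 + 0.7392 = 3.29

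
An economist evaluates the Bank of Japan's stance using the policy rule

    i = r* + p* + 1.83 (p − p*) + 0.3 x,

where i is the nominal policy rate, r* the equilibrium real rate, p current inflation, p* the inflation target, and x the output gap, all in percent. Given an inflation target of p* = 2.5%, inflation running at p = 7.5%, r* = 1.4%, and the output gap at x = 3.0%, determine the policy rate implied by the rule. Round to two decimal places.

i = 1.4 + 2.5 + 1.83 × (7.5 − 2.5) + 0.3 × 3.0
   = 1.4 + 2.5 + 9.15 + 0.9 = 13.95

13.95%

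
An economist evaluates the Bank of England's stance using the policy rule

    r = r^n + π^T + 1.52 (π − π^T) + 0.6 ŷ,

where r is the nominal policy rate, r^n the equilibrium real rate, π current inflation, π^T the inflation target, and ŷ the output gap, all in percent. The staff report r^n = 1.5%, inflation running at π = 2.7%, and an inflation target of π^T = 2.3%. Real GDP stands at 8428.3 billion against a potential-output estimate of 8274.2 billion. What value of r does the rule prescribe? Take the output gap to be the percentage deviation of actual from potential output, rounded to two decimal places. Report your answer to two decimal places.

5.52%

Output gap = 100 × (8428.3 − 8274.2) / 8274.2 = 1.86%.
r = 1.50 + 2.30 + 1.52 × (2.70 − 2.30) + 0.6 × 1.86
   = 1.50 + 2.3 + 0.608 + 1.116 = 5.52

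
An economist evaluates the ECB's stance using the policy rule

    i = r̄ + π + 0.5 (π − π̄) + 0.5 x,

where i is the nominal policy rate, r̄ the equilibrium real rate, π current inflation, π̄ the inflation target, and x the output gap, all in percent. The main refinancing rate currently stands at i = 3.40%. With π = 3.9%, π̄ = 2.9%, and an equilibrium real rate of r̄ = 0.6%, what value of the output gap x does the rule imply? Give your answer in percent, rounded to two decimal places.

0.5 x = 3.40 − 0.6 − 3.9 − 0.5 × (3.9 − 2.9) = -1.6
x = -1.6 / 0.5 = -3.20

-3.20%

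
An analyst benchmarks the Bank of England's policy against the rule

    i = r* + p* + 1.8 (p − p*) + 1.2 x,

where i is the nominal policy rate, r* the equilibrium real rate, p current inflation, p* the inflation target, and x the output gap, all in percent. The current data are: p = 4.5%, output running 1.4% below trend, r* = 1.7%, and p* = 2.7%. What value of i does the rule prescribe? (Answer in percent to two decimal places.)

Output 1.4% below potential → x = -1.4.
i = 1.7 + 2.7 + 1.8 × (4.5 − 2.7) + 1.2 × (-1.4)
   = 1.7 + 2.7 + 3.24 − 1.68 = 5.96

5.96%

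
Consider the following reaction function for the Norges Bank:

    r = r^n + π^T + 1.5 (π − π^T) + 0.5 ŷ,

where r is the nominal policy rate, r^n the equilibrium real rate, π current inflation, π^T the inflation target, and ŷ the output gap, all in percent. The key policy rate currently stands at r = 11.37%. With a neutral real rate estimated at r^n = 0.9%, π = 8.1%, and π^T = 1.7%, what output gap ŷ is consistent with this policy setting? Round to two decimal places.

0.5 ŷ = 11.37 − 0.9 − 1.7 − 1.5 × (8.1 − 1.7) = -0.83
ŷ = -0.83 / 0.5 = -1.66

-1.66%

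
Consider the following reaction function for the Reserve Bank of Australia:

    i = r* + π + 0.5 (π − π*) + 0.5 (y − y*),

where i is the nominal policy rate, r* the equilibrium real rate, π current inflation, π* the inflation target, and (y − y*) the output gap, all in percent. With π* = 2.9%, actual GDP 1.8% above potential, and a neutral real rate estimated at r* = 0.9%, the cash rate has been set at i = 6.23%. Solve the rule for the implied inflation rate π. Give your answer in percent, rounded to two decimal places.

Output 1.8% above potential → (y − y*) = 1.8.
Collecting π: i = r* + (1 + 0.5) π − 0.5 π* + 0.5 (y − y*)
1.5 π = 6.23 − 0.9 + 0.5 × 2.9 − 0.5 × 1.8 = 5.88
π = 5.88 / 1.5 = 3.92

3.92%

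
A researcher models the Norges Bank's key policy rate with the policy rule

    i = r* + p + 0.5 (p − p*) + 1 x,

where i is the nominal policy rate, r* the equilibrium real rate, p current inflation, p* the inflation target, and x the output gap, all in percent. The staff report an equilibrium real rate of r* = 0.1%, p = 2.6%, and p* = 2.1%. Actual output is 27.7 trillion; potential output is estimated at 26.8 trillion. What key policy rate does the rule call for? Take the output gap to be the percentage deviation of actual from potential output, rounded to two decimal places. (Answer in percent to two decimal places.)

Output gap = 100 × (27.7 − 26.8) / 26.8 = 3.36%.
i = 0.10 + 2.60 + 0.5 × (2.60 − 2.10) + 1 × 3.36
   = 0.10 + 2.6 + 0.25 + 3.36 = 6.31

6.31%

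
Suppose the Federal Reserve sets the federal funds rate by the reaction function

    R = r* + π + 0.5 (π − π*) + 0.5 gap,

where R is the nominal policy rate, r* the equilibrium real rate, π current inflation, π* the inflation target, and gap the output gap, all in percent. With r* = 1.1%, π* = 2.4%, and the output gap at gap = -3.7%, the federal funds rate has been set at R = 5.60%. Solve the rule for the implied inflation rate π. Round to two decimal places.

Collecting π: R = r* + (1 + 0.5) π − 0.5 π* + 0.5 gap
1.5 π = 5.60 − 1.1 + 0.5 × 2.4 − 0.5 × (-3.7) = 7.55
π = 7.55 / 1.5 = 5.03

5.03%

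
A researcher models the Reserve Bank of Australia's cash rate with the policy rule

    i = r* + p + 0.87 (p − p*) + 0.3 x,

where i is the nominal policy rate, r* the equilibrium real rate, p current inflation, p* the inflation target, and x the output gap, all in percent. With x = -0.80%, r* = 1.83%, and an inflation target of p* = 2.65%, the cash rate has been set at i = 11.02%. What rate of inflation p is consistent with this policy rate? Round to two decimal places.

6.28%

Collecting p: i = r* + (1 + 0.87) p − 0.87 p* + 0.3 x
1.87 p = 11.02 − 1.83 + 0.87 × 2.65 − 0.3 × (-0.80) = 11.7355
p = 11.7355 / 1.87 = 6.28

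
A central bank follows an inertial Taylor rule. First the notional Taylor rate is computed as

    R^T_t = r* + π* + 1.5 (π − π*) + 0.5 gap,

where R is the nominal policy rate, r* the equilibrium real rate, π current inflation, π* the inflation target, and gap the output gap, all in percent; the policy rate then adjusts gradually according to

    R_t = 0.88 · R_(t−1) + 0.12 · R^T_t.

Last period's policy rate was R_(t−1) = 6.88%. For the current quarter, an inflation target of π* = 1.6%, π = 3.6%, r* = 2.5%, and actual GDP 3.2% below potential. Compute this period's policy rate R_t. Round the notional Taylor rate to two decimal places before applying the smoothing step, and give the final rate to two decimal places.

6.71%

Output 3.2% below potential → gap = -3.2.
R^T_t = 2.5 + 1.6 + 1.5 × (3.6 − 1.6) + 0.5 × (-3.2)
   = 2.5 + 1.6 + 3 − 1.6 = 5.50
R_t = 0.88 × 6.88 + 0.12 × 5.50 = 6.0544 + 0.66 = 6.71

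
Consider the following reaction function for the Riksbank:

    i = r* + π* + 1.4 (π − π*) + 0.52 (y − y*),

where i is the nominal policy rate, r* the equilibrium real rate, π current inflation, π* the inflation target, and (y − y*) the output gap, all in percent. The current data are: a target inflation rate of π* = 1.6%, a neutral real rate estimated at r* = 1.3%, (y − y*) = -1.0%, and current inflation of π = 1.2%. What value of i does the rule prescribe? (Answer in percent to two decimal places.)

1.82%

i = 1.3 + 1.6 + 1.4 × (1.2 − 1.6) + 0.52 × (-1.0)
   = 1.3 + 1.6 − 0.56 − 0.52 = 1.82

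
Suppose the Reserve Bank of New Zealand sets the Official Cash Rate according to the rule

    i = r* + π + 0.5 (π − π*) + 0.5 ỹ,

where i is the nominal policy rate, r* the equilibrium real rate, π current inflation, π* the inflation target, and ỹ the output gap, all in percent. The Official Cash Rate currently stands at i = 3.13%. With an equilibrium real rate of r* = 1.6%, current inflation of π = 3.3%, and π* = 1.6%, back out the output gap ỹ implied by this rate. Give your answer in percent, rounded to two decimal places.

0.5 ỹ = 3.13 − 1.6 − 3.3 − 0.5 × (3.3 − 1.6) = -2.62
ỹ = -2.62 / 0.5 = -5.24

-5.24%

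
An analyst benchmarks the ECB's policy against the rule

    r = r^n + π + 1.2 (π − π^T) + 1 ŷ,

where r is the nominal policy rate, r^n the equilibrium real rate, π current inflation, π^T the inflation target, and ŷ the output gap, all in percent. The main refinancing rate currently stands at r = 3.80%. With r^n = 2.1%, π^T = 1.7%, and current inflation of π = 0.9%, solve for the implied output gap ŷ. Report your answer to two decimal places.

1.76%

1 ŷ = 3.80 − 2.1 − 0.9 − 1.2 × (0.9 − 1.7) = 1.76
ŷ = 1.76 / 1 = 1.76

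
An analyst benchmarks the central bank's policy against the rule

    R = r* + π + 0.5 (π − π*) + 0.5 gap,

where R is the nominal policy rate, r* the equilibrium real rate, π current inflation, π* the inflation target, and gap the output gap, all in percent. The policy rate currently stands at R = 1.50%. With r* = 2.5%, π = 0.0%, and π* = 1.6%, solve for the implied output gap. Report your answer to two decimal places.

0.5 gap = 1.50 − 2.5 − 0.0 − 0.5 × (0.0 − 1.6) = -0.2
gap = -0.2 / 0.5 = -0.40

-0.40%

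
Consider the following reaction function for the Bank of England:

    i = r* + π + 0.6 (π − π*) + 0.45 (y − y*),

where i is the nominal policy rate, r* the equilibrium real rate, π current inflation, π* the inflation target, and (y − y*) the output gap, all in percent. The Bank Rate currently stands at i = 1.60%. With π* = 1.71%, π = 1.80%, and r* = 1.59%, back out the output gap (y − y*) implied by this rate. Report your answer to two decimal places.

-4.10%

0.45 (y − y*) = 1.60 − 1.59 − 1.80 − 0.6 × (1.80 − 1.71) = -1.844
(y − y*) = -1.844 / 0.45 = -4.10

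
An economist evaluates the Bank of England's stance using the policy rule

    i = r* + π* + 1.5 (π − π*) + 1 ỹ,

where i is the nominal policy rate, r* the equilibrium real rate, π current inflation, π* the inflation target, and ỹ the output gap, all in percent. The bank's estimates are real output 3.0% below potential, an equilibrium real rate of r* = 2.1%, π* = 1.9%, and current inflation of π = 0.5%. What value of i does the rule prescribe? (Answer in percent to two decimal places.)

Output 3.0% below potential → ỹ = -3.0.
i = 2.1 + 1.9 + 1.5 × (0.5 − 1.9) + 1 × (-3.0)
   = 2.1 + 1.9 − 2.1 − 3 = -1.10

-1.10%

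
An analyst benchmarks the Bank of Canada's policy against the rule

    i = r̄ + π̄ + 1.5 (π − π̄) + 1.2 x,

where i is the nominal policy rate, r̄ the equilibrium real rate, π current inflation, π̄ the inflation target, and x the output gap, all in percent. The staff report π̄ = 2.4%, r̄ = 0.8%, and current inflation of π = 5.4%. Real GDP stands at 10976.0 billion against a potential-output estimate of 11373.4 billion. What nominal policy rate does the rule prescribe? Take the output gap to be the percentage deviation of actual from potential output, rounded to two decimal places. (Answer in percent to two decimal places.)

3.51%

Output gap = 100 × (10976.0 − 11373.4) / 11373.4 = -3.49%.
i = 0.80 + 2.40 + 1.5 × (5.40 − 2.40) + 1.2 × (-3.49)
   = 0.80 + 2.4 + 4.5 − 4.188 = 3.51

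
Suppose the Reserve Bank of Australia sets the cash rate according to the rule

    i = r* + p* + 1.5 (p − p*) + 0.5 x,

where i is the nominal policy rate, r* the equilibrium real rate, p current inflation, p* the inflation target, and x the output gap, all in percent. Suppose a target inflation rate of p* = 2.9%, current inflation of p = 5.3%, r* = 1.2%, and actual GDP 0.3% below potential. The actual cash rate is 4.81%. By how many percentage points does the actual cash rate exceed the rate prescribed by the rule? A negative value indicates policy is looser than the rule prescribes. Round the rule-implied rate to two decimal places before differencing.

Output 0.3% below potential → x = -0.3.
i = 1.2 + 2.9 + 1.5 × (5.3 − 2.9) + 0.5 × (-0.3)
   = 1.2 + 2.9 + 3.6 − 0.15 = 7.55
Deviation = 4.81 − 7.55 = -2.74 pp.

-2.74 pp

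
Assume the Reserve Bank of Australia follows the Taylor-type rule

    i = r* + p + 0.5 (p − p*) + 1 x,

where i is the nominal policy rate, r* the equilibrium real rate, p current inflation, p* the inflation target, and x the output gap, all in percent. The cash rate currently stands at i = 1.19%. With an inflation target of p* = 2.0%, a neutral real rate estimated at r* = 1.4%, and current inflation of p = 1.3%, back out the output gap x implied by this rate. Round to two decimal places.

1 x = 1.19 − 1.4 − 1.3 − 0.5 × (1.3 − 2.0) = -1.16
x = -1.16 / 1 = -1.16

-1.16%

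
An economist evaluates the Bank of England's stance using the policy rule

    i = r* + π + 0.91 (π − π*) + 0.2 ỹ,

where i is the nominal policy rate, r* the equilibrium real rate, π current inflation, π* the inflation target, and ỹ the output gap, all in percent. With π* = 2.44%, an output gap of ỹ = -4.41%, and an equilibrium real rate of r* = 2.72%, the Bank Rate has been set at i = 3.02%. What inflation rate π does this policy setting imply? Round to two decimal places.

1.78%

Collecting π: i = r* + (1 + 0.91) π − 0.91 π* + 0.2 ỹ
1.91 π = 3.02 − 2.72 + 0.91 × 2.44 − 0.2 × (-4.41) = 3.4024
π = 3.4024 / 1.91 = 1.78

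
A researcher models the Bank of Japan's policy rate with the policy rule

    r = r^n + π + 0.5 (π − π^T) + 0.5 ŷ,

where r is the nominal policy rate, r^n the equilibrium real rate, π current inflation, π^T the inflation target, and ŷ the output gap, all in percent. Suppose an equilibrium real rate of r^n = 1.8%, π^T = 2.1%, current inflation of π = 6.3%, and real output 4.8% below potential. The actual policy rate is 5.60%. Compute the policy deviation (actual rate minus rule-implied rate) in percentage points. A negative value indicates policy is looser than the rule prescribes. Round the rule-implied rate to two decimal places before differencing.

Output 4.8% below potential → ŷ = -4.8.
r = 1.8 + 6.3 + 0.5 × (6.3 − 2.1) + 0.5 × (-4.8)
   = 1.8 + 6.3 + 2.1 − 2.4 = 7.80
Deviation = 5.60 − 7.80 = -2.20 pp.

-2.20 pp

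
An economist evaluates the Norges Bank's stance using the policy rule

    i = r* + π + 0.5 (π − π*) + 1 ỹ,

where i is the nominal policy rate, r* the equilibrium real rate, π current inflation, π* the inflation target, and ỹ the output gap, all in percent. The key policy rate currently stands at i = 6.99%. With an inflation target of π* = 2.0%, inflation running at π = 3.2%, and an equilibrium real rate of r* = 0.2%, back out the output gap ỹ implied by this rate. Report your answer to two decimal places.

1 ỹ = 6.99 − 0.2 − 3.2 − 0.5 × (3.2 − 2.0) = 2.99
ỹ = 2.99 / 1 = 2.99

2.99%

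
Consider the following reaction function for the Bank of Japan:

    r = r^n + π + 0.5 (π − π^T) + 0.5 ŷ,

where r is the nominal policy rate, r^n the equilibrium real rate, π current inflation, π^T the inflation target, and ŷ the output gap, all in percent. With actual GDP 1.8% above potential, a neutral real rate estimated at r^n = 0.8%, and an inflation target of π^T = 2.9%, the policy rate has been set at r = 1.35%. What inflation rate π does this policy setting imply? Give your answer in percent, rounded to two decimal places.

Output 1.8% above potential → ŷ = 1.8.
Collecting π: r = r^n + (1 + 0.5) π − 0.5 π^T + 0.5 ŷ
1.5 π = 1.35 − 0.8 + 0.5 × 2.9 − 0.5 × 1.8 = 1.1
π = 1.1 / 1.5 = 0.73

0.73%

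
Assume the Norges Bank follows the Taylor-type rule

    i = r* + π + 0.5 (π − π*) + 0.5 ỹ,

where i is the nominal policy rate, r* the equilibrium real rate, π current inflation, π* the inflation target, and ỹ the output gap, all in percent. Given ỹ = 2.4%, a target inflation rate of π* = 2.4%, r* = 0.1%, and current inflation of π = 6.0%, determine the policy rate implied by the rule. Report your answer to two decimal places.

9.10%

i = 0.1 + 6.0 + 0.5 × (6.0 − 2.4) + 0.5 × 2.4
   = 0.1 + 6 + 1.8 + 1.2 = 9.10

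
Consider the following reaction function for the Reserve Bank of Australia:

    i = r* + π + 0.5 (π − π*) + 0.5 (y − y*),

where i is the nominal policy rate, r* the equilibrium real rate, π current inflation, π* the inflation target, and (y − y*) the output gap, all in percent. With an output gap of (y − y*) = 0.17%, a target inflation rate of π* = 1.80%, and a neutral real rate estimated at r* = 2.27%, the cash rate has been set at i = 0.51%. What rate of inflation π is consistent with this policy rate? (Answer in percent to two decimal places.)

Collecting π: i = r* + (1 + 0.5) π − 0.5 π* + 0.5 (y − y*)
1.5 π = 0.51 − 2.27 + 0.5 × 1.80 − 0.5 × 0.17 = -0.945
π = -0.945 / 1.5 = -0.63

-0.63%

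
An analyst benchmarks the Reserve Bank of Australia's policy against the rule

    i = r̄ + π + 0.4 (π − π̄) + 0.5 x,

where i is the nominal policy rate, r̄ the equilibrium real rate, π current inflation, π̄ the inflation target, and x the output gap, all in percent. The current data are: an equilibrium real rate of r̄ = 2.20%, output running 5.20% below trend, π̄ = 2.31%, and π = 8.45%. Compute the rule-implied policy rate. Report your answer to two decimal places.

Output 5.20% below potential → x = -5.20.
i = 2.20 + 8.45 + 0.4 × (8.45 − 2.31) + 0.5 × (-5.20)
   = 2.20 + 8.45 + 2.456 − 2.6 = 10.51

10.51%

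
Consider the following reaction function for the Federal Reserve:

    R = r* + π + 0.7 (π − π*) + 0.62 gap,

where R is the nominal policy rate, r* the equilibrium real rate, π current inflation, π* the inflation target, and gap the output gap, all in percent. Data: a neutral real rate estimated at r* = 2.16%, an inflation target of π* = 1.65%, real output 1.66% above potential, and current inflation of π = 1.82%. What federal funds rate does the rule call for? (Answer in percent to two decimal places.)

Output 1.66% above potential → gap = 1.66.
R = 2.16 + 1.82 + 0.7 × (1.82 − 1.65) + 0.62 × 1.66
   = 2.16 + 1.82 + 0.119 + 1.0292 = 5.13

5.13%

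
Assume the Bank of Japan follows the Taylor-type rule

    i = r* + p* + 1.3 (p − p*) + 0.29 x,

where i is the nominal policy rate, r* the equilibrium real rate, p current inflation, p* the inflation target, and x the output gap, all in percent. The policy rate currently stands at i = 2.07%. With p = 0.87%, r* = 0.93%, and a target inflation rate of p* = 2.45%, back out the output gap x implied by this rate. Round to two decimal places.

0.29 x = 2.07 − 0.93 − 2.45 − 1.3 × (0.87 − 2.45) = 0.744
x = 0.744 / 0.29 = 2.57

2.57%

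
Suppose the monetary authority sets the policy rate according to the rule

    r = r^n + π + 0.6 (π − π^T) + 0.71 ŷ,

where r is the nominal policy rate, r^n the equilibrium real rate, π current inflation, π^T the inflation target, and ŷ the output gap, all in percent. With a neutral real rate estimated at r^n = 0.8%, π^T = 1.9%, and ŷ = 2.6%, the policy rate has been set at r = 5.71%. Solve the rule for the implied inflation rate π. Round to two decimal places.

Collecting π: r = r^n + (1 + 0.6) π − 0.6 π^T + 0.71 ŷ
1.6 π = 5.71 − 0.8 + 0.6 × 1.9 − 0.71 × 2.6 = 4.204
π = 4.204 / 1.6 = 2.63

2.63%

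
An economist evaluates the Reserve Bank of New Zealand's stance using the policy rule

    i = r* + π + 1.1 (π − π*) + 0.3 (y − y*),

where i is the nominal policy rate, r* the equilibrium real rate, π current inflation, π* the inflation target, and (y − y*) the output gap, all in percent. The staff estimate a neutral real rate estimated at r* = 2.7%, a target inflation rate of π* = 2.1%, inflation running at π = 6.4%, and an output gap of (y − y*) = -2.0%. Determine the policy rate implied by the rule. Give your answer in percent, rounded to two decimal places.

13.23%

i = 2.7 + 6.4 + 1.1 × (6.4 − 2.1) + 0.3 × (-2.0)
   = 2.7 + 6.4 + 4.73 − 0.6 = 13.23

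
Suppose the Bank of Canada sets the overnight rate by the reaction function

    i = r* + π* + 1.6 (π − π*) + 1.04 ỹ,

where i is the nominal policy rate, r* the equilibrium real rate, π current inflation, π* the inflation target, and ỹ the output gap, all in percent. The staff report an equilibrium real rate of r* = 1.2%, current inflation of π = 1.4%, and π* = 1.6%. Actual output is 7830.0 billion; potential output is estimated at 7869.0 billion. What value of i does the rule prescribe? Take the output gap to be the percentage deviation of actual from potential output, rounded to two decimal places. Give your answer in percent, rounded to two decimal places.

1.96%

Output gap = 100 × (7830.0 − 7869.0) / 7869.0 = -0.50%.
i = 1.20 + 1.60 + 1.6 × (1.40 − 1.60) + 1.04 × (-0.50)
   = 1.20 + 1.6 − 0.32 − 0.52 = 1.96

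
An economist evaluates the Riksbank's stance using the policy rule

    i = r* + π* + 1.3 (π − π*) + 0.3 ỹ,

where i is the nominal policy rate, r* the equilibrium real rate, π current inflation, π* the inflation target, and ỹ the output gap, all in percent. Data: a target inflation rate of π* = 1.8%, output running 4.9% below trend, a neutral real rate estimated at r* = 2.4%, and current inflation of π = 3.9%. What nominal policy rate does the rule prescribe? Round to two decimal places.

5.46%

Output 4.9% below potential → ỹ = -4.9.
i = 2.4 + 1.8 + 1.3 × (3.9 − 1.8) + 0.3 × (-4.9)
   = 2.4 + 1.8 + 2.73 − 1.47 = 5.46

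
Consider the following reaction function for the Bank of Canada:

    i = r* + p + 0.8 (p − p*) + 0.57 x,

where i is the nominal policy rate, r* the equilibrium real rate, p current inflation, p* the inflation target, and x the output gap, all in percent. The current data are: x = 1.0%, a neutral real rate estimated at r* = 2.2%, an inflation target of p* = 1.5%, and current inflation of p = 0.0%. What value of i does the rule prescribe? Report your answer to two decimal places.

1.57%

i = 2.2 + 0.0 + 0.8 × (0.0 − 1.5) + 0.57 × 1.0
   = 2.2 + 0 − 1.2 + 0.57 = 1.57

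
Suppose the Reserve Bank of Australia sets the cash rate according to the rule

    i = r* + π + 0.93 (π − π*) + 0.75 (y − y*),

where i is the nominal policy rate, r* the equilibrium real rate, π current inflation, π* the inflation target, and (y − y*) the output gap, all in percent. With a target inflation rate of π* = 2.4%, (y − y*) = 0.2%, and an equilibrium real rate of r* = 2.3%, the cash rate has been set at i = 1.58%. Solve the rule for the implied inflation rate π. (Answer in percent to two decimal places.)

0.71%

Collecting π: i = r* + (1 + 0.93) π − 0.93 π* + 0.75 (y − y*)
1.93 π = 1.58 − 2.3 + 0.93 × 2.4 − 0.75 × 0.2 = 1.362
π = 1.362 / 1.93 = 0.71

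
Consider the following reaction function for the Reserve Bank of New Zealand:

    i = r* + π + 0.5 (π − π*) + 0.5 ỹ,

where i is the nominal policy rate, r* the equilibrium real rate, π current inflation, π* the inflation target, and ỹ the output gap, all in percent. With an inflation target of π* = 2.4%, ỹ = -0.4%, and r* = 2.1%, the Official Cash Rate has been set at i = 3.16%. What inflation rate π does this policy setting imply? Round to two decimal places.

1.64%

Collecting π: i = r* + (1 + 0.5) π − 0.5 π* + 0.5 ỹ
1.5 π = 3.16 − 2.1 + 0.5 × 2.4 − 0.5 × (-0.4) = 2.46
π = 2.46 / 1.5 = 1.64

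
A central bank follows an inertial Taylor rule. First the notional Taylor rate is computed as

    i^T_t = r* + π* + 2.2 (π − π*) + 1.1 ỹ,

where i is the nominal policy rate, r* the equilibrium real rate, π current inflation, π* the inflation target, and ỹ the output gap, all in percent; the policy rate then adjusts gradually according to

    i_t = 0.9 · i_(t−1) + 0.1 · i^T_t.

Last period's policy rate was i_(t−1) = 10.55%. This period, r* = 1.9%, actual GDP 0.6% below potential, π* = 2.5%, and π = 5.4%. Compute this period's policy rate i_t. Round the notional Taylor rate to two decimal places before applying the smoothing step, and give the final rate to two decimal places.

Output 0.6% below potential → ỹ = -0.6.
i^T_t = 1.9 + 2.5 + 2.2 × (5.4 − 2.5) + 1.1 × (-0.6)
   = 1.9 + 2.5 + 6.38 − 0.66 = 10.12
i_t = 0.9 × 10.55 + 0.1 × 10.12 = 9.495 + 1.012 = 10.51

10.51%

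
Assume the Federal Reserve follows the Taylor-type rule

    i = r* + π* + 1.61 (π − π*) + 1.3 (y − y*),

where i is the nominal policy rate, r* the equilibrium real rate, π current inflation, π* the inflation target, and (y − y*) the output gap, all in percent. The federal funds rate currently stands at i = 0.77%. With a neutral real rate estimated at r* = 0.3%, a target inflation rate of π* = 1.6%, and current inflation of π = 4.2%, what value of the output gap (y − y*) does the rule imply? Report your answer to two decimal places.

1.3 (y − y*) = 0.77 − 0.3 − 1.6 − 1.61 × (4.2 − 1.6) = -5.316
(y − y*) = -5.316 / 1.3 = -4.09

-4.09%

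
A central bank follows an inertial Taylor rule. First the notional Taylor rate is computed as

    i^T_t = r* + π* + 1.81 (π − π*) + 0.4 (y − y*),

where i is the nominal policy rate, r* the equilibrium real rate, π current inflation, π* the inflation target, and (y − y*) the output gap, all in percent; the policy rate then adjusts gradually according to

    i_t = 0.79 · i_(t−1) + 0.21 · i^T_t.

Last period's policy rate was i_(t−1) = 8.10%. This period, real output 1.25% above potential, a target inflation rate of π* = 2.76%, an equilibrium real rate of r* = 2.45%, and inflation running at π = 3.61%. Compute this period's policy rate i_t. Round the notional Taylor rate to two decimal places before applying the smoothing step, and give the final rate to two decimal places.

7.92%

Output 1.25% above potential → (y − y*) = 1.25.
i^T_t = 2.45 + 2.76 + 1.81 × (3.61 − 2.76) + 0.4 × 1.25
   = 2.45 + 2.76 + 1.5385 + 0.5 = 7.25
i_t = 0.79 × 8.10 + 0.21 × 7.25 = 6.399 + 1.5225 = 7.92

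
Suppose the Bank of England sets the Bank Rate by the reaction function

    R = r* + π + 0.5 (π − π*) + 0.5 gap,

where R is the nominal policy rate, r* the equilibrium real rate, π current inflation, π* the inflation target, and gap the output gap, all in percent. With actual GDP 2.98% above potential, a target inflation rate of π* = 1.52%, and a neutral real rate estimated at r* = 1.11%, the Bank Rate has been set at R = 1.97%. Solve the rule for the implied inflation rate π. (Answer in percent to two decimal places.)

Output 2.98% above potential → gap = 2.98.
Collecting π: R = r* + (1 + 0.5) π − 0.5 π* + 0.5 gap
1.5 π = 1.97 − 1.11 + 0.5 × 1.52 − 0.5 × 2.98 = 0.13
π = 0.13 / 1.5 = 0.09

0.09%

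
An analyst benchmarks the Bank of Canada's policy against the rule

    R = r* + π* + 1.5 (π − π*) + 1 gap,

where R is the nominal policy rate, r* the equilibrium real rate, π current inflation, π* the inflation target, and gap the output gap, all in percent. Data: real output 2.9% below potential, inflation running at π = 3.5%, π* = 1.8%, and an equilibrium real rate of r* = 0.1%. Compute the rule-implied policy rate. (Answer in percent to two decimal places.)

Output 2.9% below potential → gap = -2.9.
R = 0.1 + 1.8 + 1.5 × (3.5 − 1.8) + 1 × (-2.9)
   = 0.1 + 1.8 + 2.55 − 2.9 = 1.55

1.55%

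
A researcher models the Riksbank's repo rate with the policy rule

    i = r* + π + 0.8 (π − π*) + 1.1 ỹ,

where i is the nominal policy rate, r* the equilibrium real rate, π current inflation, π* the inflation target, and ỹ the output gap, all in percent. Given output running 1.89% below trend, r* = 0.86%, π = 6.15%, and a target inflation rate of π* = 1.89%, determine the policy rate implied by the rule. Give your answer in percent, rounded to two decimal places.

Output 1.89% below potential → ỹ = -1.89.
i = 0.86 + 6.15 + 0.8 × (6.15 − 1.89) + 1.1 × (-1.89)
   = 0.86 + 6.15 + 3.408 − 2.079 = 8.34

8.34%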